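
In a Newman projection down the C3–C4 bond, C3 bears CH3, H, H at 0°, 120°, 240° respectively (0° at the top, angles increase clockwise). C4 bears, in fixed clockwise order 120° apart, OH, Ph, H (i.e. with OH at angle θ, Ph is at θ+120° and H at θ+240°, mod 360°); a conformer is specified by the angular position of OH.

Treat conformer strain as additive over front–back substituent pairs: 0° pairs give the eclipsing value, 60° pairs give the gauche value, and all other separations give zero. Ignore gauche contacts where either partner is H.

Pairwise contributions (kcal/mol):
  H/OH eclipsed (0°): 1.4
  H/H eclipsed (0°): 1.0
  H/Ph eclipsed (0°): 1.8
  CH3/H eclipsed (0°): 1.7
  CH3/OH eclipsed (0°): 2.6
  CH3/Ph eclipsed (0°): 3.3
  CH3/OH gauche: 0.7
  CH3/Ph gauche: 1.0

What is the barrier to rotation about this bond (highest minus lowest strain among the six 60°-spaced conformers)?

5.0 kcal/mol

OH at 0° is eclipsed. CH3 at 0° is eclipsed with OH at 0° (2.6); H at 120° is eclipsed with Ph at 120° (1.8); H at 240° is eclipsed with H at 240° (1.0). Total 5.4 kcal/mol.
OH at 60° is staggered. CH3 at 0° is gauche with OH at 60° (0.7). Total 0.7 kcal/mol.
OH at 120° is eclipsed. CH3 at 0° is eclipsed with H at 0° (1.7); H at 120° is eclipsed with OH at 120° (1.4); H at 240° is eclipsed with Ph at 240° (1.8). Total 4.9 kcal/mol.
OH at 180° is staggered. CH3 at 0° is gauche with Ph at 300° (1.0). Total 1.0 kcal/mol.
OH at 240° is eclipsed. CH3 at 0° is eclipsed with Ph at 0° (3.3); H at 120° is eclipsed with H at 120° (1.0); H at 240° is eclipsed with OH at 240° (1.4). Total 5.7 kcal/mol.
OH at 300° is staggered. CH3 at 0° is gauche with OH at 300° (0.7); CH3 at 0° is gauche with Ph at 60° (1.0). Total 1.7 kcal/mol.
Max at 240° (5.7 kcal/mol), min at 60° (0.7 kcal/mol); barrier = 5.0 kcal/mol.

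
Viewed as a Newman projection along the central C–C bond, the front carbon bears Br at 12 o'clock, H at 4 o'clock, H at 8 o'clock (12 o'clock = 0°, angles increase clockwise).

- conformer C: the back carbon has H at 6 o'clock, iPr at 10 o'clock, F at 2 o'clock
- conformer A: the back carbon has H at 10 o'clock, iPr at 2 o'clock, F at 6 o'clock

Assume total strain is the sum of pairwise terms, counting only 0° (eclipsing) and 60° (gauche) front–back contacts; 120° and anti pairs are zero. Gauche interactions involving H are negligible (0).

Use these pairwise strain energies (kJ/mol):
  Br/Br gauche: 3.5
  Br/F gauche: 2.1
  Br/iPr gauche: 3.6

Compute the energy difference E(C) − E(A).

+2.1 kJ/mol

C (staggered): Br–iPr gauche, Br–F gauche; 3.6 + 2.1 = 5.7 kJ/mol.
A (staggered): Br–iPr gauche; 3.6 = 3.6 kJ/mol.
E(C) − E(A) = 5.7 − 3.6 = +2.1 kJ/mol.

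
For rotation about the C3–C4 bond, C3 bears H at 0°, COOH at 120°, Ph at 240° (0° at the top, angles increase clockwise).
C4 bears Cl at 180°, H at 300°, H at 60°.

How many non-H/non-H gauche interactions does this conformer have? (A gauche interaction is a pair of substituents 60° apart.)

Non-H gauche pairs: COOH(120°)/Cl(180°); Ph(240°)/Cl(180°) — 2 interactions.

2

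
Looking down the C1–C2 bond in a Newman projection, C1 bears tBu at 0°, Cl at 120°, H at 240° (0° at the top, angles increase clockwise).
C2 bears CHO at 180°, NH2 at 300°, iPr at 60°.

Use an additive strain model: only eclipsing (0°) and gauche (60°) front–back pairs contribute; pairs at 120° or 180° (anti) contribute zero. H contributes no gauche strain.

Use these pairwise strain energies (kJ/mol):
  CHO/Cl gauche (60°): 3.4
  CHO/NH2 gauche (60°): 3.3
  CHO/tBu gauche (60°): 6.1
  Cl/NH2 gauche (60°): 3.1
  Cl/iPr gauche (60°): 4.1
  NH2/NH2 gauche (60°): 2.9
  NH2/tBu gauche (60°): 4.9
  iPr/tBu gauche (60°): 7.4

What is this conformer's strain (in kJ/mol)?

19.8 kJ/mol

This conformer (staggered): tBu–NH2 gauche, tBu–iPr gauche, Cl–CHO gauche, Cl–iPr gauche; 4.9 + 7.4 + 3.4 + 4.1 = 19.8 kJ/mol.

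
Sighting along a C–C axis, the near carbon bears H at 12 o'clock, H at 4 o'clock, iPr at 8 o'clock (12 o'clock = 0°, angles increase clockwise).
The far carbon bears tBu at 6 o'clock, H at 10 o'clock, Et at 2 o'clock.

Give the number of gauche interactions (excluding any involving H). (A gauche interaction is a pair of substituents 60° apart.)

Non-H gauche pairs: iPr(240°)/tBu(180°) — 1 interaction.

1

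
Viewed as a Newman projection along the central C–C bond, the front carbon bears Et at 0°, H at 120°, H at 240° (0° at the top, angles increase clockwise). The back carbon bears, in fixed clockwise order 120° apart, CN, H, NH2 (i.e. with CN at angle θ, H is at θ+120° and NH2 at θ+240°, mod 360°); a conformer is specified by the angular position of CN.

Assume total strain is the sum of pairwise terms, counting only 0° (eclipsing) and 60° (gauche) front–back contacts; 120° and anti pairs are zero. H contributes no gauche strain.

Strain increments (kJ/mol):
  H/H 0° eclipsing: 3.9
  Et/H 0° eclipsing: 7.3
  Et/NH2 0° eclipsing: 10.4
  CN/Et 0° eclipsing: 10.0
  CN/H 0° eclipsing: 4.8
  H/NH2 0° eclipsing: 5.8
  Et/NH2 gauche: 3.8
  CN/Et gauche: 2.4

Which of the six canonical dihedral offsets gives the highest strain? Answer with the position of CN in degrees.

CN at 0° is eclipsed. Et at 0° is eclipsed with CN at 0° (10.0); H at 120° is eclipsed with H at 120° (3.9); H at 240° is eclipsed with NH2 at 240° (5.8). Total 19.7 kJ/mol.
CN at 60° is staggered. Et at 0° is gauche with CN at 60° (2.4); Et at 0° is gauche with NH2 at 300° (3.8). Total 6.2 kJ/mol.
CN at 120° is eclipsed. Et at 0° is eclipsed with NH2 at 0° (10.4); H at 120° is eclipsed with CN at 120° (4.8); H at 240° is eclipsed with H at 240° (3.9). Total 19.1 kJ/mol.
CN at 180° is staggered. Et at 0° is gauche with NH2 at 60° (3.8). Total 3.8 kJ/mol.
CN at 240° is eclipsed. Et at 0° is eclipsed with H at 0° (7.3); H at 120° is eclipsed with NH2 at 120° (5.8); H at 240° is eclipsed with CN at 240° (4.8). Total 17.9 kJ/mol.
CN at 300° is staggered. Et at 0° is gauche with CN at 300° (2.4). Total 2.4 kJ/mol.
The maximum (19.7 kJ/mol) occurs with CN at 0°.

0°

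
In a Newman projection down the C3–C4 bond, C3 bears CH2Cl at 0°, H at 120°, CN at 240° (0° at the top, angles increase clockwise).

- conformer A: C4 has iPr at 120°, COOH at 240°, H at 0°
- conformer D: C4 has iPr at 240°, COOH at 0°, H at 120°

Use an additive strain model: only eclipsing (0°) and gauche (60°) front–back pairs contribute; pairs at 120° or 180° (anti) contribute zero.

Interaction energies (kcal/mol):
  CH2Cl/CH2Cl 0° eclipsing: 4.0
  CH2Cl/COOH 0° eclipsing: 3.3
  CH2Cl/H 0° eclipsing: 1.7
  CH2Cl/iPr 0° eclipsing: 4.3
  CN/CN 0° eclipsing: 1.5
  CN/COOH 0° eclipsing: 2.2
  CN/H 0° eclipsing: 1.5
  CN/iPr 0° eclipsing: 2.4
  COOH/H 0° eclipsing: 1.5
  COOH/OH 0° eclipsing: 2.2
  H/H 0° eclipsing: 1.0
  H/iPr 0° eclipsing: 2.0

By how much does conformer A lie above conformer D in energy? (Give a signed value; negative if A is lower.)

-0.8 kcal/mol

A (eclipsed): CH2Cl–H eclipsed, H–iPr eclipsed, CN–COOH eclipsed; 1.7 + 2.0 + 2.2 = 5.9 kcal/mol.
D (eclipsed): CH2Cl–COOH eclipsed, H–H eclipsed, CN–iPr eclipsed; 3.3 + 1.0 + 2.4 = 6.7 kcal/mol.
E(A) − E(D) = 5.9 − 6.7 = -0.8 kcal/mol.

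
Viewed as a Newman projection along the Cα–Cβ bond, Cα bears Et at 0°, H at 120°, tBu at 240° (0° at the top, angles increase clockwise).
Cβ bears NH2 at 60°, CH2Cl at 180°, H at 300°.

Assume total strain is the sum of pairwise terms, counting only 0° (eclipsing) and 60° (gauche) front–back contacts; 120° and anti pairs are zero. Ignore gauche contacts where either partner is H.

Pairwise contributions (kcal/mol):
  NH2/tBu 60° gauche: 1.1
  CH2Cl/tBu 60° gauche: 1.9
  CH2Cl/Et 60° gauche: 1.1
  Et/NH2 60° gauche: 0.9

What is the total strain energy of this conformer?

This conformer (staggered): Et–NH2 gauche, tBu–CH2Cl gauche; 0.9 + 1.9 = 2.8 kcal/mol.

2.8 kcal/mol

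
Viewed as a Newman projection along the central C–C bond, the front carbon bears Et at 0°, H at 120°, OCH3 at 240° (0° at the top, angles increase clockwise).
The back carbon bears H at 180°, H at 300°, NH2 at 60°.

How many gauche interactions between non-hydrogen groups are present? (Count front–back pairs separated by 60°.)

Non-H gauche pairs: Et(0°)/NH2(60°) — 1 interaction.

1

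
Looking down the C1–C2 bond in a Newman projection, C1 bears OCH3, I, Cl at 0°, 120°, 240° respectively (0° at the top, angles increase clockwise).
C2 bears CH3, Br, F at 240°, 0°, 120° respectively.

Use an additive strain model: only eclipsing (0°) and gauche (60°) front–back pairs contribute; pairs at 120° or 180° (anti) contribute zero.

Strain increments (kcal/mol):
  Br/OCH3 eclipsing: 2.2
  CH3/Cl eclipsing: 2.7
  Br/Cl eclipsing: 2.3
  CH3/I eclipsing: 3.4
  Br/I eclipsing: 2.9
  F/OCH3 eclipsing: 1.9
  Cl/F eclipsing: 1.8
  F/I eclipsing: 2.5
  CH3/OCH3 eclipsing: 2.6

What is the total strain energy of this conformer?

This conformer (eclipsed): OCH3–Br eclipsed, I–F eclipsed, Cl–CH3 eclipsed; 2.2 + 2.5 + 2.7 = 7.4 kcal/mol.

7.4 kcal/mol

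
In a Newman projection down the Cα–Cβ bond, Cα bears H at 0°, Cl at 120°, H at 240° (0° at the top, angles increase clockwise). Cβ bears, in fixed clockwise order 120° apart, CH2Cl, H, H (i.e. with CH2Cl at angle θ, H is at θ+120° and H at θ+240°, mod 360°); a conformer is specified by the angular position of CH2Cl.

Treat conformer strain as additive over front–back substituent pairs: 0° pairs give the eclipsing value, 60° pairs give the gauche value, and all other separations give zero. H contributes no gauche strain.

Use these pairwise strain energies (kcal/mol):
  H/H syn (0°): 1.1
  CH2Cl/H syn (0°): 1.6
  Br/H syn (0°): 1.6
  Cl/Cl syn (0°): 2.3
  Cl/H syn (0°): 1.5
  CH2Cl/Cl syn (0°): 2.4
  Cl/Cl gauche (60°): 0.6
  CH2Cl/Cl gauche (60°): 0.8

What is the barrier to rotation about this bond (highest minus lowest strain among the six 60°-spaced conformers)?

4.6 kcal/mol

CH2Cl at 0° (eclipsed): H–CH2Cl eclipsed, Cl–H eclipsed, H–H eclipsed; 1.6 + 1.5 + 1.1 = 4.2 kcal/mol.
CH2Cl at 60° (staggered): Cl–CH2Cl gauche; 0.8 = 0.8 kcal/mol.
CH2Cl at 120° (eclipsed): H–H eclipsed, Cl–CH2Cl eclipsed, H–H eclipsed; 1.1 + 2.4 + 1.1 = 4.6 kcal/mol.
CH2Cl at 180° (staggered): Cl–CH2Cl gauche; 0.8 = 0.8 kcal/mol.
CH2Cl at 240° (eclipsed): H–H eclipsed, Cl–H eclipsed, H–CH2Cl eclipsed; 1.1 + 1.5 + 1.6 = 4.2 kcal/mol.
CH2Cl at 300° (staggered): no non-H gauche contacts → 0.0 kcal/mol.
Max at 120° (4.6 kcal/mol), min at 300° (0.0 kcal/mol); barrier = 4.6 kcal/mol.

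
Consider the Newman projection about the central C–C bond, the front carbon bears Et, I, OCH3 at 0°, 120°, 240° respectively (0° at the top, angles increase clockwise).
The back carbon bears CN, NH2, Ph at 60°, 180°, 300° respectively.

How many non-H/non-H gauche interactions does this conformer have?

Non-H gauche pairs: Et(0°)/CN(60°); Et(0°)/Ph(300°); I(120°)/CN(60°); I(120°)/NH2(180°); OCH3(240°)/NH2(180°); OCH3(240°)/Ph(300°) — 6 interactions.

6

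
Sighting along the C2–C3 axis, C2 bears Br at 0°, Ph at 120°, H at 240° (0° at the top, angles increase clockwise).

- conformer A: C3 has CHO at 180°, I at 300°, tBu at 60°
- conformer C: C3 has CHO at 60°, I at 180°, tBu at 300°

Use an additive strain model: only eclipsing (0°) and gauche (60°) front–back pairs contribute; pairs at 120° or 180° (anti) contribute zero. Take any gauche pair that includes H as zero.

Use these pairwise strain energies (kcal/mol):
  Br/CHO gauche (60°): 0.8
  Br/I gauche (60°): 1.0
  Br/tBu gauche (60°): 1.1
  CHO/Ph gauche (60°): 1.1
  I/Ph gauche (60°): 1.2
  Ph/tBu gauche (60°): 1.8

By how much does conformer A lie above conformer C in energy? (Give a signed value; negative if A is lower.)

+0.8 kcal/mol

A (staggered): Br–I gauche, Br–tBu gauche, Ph–CHO gauche, Ph–tBu gauche; 1.0 + 1.1 + 1.1 + 1.8 = 5.0 kcal/mol.
C (staggered): Br–CHO gauche, Br–tBu gauche, Ph–CHO gauche, Ph–I gauche; 0.8 + 1.1 + 1.1 + 1.2 = 4.2 kcal/mol.
E(A) − E(C) = 5.0 − 4.2 = +0.8 kcal/mol.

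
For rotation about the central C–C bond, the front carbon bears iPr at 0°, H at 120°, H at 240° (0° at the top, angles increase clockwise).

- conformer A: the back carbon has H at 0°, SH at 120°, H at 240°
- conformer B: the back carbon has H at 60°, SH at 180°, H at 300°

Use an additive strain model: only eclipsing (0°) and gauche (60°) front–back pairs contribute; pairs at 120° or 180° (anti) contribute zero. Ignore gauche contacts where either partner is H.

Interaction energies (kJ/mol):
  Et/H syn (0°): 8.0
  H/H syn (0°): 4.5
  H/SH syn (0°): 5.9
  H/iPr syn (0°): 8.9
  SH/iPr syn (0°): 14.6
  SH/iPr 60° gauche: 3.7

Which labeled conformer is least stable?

A is eclipsed. iPr at 0° is eclipsed with H at 0° (8.9); H at 120° is eclipsed with SH at 120° (5.9); H at 240° is eclipsed with H at 240° (4.5). Total 19.3 kJ/mol.
B (staggered): no non-H gauche contacts → 0.0 kJ/mol.
A has the highest total (19.3 kJ/mol).

A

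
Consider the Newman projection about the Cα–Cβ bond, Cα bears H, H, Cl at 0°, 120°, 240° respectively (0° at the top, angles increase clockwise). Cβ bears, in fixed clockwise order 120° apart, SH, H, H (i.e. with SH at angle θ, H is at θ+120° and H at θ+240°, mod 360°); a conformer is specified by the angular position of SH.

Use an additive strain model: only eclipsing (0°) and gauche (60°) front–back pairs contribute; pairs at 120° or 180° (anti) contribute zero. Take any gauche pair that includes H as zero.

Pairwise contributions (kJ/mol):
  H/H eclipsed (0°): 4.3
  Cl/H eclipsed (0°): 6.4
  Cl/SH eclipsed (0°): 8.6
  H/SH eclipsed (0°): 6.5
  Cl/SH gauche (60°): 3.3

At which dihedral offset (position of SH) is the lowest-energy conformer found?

SH at 0° (eclipsed): H(0°)/SH(0°) eclipsed 6.5; H(120°)/H(120°) eclipsed 4.3; Cl(240°)/H(240°) eclipsed 6.4 → 17.2 kJ/mol.
SH at 60° (staggered): no non-H gauche contacts → 0.0 kJ/mol.
SH at 120° (eclipsed): H(0°)/H(0°) eclipsed 4.3; H(120°)/SH(120°) eclipsed 6.5; Cl(240°)/H(240°) eclipsed 6.4 → 17.2 kJ/mol.
SH at 180° (staggered): Cl(240°)/SH(180°) gauche 3.3 → 3.3 kJ/mol.
SH at 240° (eclipsed): H(0°)/H(0°) eclipsed 4.3; H(120°)/H(120°) eclipsed 4.3; Cl(240°)/SH(240°) eclipsed 8.6 → 17.2 kJ/mol.
SH at 300° (staggered): Cl(240°)/SH(300°) gauche 3.3 → 3.3 kJ/mol.
The minimum (0.0 kJ/mol) occurs with SH at 60°.

60°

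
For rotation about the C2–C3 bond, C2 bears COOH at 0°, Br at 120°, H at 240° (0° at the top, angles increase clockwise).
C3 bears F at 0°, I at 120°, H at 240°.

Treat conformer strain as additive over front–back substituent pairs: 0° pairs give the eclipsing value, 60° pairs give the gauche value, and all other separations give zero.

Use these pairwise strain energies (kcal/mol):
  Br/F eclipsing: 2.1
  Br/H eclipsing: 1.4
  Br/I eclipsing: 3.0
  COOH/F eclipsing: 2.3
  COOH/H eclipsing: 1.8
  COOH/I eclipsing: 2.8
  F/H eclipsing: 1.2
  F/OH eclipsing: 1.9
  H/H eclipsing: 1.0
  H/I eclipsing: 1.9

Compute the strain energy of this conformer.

This conformer (eclipsed): COOH(0°)/F(0°) eclipsed 2.3; Br(120°)/I(120°) eclipsed 3.0; H(240°)/H(240°) eclipsed 1.0 → 6.3 kcal/mol.

6.3 kcal/mol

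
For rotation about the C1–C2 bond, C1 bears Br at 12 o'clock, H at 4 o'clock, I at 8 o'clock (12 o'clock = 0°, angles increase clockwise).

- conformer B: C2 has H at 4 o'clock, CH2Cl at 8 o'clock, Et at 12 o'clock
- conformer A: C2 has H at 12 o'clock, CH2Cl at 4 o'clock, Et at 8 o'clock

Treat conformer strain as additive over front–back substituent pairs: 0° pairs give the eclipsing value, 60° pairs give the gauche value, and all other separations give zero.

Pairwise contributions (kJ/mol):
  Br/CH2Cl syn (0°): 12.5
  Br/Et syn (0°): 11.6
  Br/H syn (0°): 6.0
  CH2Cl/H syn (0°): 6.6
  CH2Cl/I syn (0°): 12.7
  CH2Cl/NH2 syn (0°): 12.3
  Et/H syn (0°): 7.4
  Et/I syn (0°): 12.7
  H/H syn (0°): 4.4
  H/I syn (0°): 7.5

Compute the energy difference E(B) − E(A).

+3.4 kJ/mol

B (eclipsed): Br(0°)/Et(0°) eclipsed 11.6; H(120°)/H(120°) eclipsed 4.4; I(240°)/CH2Cl(240°) eclipsed 12.7 → 28.7 kJ/mol.
A (eclipsed): Br(0°)/H(0°) eclipsed 6.0; H(120°)/CH2Cl(120°) eclipsed 6.6; I(240°)/Et(240°) eclipsed 12.7 → 25.3 kJ/mol.
E(B) − E(A) = 28.7 − 25.3 = +3.4 kJ/mol.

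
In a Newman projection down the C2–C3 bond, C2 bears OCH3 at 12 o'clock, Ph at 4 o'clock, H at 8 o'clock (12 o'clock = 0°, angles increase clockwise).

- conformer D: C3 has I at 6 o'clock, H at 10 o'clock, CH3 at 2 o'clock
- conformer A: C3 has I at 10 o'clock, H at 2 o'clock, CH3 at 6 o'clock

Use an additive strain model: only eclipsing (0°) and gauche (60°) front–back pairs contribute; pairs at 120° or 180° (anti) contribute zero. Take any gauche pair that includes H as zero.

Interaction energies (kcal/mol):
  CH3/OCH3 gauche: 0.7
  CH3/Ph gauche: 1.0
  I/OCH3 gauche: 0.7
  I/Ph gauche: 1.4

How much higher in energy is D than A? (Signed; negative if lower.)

+1.4 kcal/mol

D is staggered. OCH3 at 0° is gauche with CH3 at 60° (0.7); Ph at 120° is gauche with I at 180° (1.4); Ph at 120° is gauche with CH3 at 60° (1.0). Total 3.1 kcal/mol.
A is staggered. OCH3 at 0° is gauche with I at 300° (0.7); Ph at 120° is gauche with CH3 at 180° (1.0). Total 1.7 kcal/mol.
E(D) − E(A) = 3.1 − 1.7 = +1.4 kcal/mol.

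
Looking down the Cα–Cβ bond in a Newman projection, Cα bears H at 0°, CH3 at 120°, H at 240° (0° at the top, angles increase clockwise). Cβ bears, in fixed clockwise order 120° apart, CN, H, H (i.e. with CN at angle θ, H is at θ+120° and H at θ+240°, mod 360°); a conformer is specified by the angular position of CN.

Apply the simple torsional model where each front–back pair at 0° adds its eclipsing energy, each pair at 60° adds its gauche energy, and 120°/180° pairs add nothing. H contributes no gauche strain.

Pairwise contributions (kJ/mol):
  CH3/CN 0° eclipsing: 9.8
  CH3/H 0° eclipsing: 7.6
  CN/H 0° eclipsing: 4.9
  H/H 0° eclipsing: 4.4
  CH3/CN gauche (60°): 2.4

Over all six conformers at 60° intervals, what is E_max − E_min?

18.6 kJ/mol

CN at 0° (eclipsed): H(0°)/CN(0°) eclipsed 4.9; CH3(120°)/H(120°) eclipsed 7.6; H(240°)/H(240°) eclipsed 4.4 → 16.9 kJ/mol.
CN at 60° (staggered): CH3(120°)/CN(60°) gauche 2.4 → 2.4 kJ/mol.
CN at 120° (eclipsed): H(0°)/H(0°) eclipsed 4.4; CH3(120°)/CN(120°) eclipsed 9.8; H(240°)/H(240°) eclipsed 4.4 → 18.6 kJ/mol.
CN at 180° (staggered): CH3(120°)/CN(180°) gauche 2.4 → 2.4 kJ/mol.
CN at 240° (eclipsed): H(0°)/H(0°) eclipsed 4.4; CH3(120°)/H(120°) eclipsed 7.6; H(240°)/CN(240°) eclipsed 4.9 → 16.9 kJ/mol.
CN at 300° (staggered): no non-H gauche contacts → 0.0 kJ/mol.
Max at 120° (18.6 kJ/mol), min at 300° (0.0 kJ/mol); barrier = 18.6 kJ/mol.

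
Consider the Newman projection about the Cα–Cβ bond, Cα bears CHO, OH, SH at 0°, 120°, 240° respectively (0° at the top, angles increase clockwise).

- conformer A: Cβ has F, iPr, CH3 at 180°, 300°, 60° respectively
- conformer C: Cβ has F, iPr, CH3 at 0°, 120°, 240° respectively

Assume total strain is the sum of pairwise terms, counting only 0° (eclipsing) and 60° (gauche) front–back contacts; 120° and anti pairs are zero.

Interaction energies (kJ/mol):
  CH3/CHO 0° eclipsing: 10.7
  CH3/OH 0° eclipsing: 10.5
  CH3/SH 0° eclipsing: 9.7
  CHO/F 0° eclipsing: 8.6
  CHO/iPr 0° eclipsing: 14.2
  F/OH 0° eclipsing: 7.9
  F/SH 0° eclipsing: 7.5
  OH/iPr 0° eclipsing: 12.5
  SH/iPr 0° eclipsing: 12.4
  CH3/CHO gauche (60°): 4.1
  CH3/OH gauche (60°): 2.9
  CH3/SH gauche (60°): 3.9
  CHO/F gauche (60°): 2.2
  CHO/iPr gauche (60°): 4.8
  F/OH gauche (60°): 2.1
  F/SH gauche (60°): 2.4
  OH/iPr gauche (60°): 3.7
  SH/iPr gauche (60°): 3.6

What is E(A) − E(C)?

A is staggered. CHO at 0° is gauche with iPr at 300° (4.8); CHO at 0° is gauche with CH3 at 60° (4.1); OH at 120° is gauche with F at 180° (2.1); OH at 120° is gauche with CH3 at 60° (2.9); SH at 240° is gauche with F at 180° (2.4); SH at 240° is gauche with iPr at 300° (3.6). Total 19.9 kJ/mol.
C is eclipsed. CHO at 0° is eclipsed with F at 0° (8.6); OH at 120° is eclipsed with iPr at 120° (12.5); SH at 240° is eclipsed with CH3 at 240° (9.7). Total 30.8 kJ/mol.
E(A) − E(C) = 19.9 − 30.8 = -10.9 kJ/mol.

-10.9 kJ/mol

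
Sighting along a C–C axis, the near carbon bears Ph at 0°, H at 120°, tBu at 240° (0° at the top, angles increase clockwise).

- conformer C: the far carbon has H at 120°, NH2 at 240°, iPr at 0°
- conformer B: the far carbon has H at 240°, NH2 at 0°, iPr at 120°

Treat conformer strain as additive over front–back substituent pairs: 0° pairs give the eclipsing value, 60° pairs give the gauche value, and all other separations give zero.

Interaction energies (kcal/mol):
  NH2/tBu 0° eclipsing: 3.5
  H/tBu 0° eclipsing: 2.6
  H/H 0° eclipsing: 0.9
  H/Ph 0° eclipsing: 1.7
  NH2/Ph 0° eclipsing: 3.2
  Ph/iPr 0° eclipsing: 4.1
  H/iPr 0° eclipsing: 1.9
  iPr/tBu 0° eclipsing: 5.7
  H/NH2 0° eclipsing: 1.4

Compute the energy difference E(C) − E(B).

C (eclipsed): Ph(0°)/iPr(0°) eclipsed 4.1; H(120°)/H(120°) eclipsed 0.9; tBu(240°)/NH2(240°) eclipsed 3.5 → 8.5 kcal/mol.
B (eclipsed): Ph(0°)/NH2(0°) eclipsed 3.2; H(120°)/iPr(120°) eclipsed 1.9; tBu(240°)/H(240°) eclipsed 2.6 → 7.7 kcal/mol.
E(C) − E(B) = 8.5 − 7.7 = +0.8 kcal/mol.

+0.8 kcal/mol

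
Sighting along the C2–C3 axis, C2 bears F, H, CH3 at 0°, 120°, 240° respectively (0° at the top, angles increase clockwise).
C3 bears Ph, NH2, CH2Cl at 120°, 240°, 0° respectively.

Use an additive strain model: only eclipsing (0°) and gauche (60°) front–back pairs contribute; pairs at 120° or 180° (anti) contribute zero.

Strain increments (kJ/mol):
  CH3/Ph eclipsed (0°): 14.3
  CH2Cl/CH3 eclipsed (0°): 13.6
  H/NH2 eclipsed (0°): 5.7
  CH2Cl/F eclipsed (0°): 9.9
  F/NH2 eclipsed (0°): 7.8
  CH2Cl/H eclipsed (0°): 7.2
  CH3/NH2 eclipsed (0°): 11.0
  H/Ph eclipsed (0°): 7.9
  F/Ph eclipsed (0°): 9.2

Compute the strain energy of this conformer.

This conformer (eclipsed): F(0°)/CH2Cl(0°) eclipsed 9.9; H(120°)/Ph(120°) eclipsed 7.9; CH3(240°)/NH2(240°) eclipsed 11.0 → 28.8 kJ/mol.

28.8 kJ/mol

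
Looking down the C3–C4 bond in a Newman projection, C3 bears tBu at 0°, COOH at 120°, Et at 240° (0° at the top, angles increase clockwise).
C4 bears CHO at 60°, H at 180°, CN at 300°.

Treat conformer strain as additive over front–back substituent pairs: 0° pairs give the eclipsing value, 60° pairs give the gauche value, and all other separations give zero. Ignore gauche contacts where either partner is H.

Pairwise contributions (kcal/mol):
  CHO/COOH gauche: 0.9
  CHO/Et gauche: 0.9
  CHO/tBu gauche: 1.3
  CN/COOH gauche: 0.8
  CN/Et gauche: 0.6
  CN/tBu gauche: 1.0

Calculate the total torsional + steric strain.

3.8 kcal/mol

This conformer (staggered): tBu(0°)/CHO(60°) gauche 1.3; tBu(0°)/CN(300°) gauche 1.0; COOH(120°)/CHO(60°) gauche 0.9; Et(240°)/CN(300°) gauche 0.6 → 3.8 kcal/mol.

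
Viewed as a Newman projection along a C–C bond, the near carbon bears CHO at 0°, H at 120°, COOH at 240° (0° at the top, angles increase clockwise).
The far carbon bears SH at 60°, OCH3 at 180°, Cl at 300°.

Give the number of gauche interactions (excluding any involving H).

Non-H gauche pairs: CHO(0°)/SH(60°); CHO(0°)/Cl(300°); COOH(240°)/OCH3(180°); COOH(240°)/Cl(300°) — 4 interactions.

4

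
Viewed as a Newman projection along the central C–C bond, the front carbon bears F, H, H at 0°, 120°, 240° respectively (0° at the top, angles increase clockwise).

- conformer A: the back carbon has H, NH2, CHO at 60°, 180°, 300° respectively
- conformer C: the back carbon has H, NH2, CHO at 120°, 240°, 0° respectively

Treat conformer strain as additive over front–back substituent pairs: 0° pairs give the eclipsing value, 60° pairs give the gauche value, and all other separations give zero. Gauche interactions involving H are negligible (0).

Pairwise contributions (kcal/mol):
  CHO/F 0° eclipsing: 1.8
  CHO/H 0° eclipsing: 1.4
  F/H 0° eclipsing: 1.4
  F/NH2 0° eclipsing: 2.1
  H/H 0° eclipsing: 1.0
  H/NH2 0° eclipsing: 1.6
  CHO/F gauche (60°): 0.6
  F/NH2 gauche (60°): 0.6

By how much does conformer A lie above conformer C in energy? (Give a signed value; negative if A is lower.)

-3.8 kcal/mol

A (staggered): F–CHO gauche; 0.6 = 0.6 kcal/mol.
C (eclipsed): F–CHO eclipsed, H–H eclipsed, H–NH2 eclipsed; 1.8 + 1.0 + 1.6 = 4.4 kcal/mol.
E(A) − E(C) = 0.6 − 4.4 = -3.8 kcal/mol.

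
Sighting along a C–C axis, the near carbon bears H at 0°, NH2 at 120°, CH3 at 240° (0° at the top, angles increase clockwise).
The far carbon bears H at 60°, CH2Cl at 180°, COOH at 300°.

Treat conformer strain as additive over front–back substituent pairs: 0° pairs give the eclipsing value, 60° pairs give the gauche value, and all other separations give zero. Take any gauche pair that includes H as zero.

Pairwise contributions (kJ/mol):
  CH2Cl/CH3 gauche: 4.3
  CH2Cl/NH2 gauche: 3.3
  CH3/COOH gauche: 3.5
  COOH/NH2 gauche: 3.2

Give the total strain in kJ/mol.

11.1 kJ/mol

This conformer is staggered. NH2 at 120° is gauche with CH2Cl at 180° (3.3); CH3 at 240° is gauche with CH2Cl at 180° (4.3); CH3 at 240° is gauche with COOH at 300° (3.5). Total 11.1 kJ/mol.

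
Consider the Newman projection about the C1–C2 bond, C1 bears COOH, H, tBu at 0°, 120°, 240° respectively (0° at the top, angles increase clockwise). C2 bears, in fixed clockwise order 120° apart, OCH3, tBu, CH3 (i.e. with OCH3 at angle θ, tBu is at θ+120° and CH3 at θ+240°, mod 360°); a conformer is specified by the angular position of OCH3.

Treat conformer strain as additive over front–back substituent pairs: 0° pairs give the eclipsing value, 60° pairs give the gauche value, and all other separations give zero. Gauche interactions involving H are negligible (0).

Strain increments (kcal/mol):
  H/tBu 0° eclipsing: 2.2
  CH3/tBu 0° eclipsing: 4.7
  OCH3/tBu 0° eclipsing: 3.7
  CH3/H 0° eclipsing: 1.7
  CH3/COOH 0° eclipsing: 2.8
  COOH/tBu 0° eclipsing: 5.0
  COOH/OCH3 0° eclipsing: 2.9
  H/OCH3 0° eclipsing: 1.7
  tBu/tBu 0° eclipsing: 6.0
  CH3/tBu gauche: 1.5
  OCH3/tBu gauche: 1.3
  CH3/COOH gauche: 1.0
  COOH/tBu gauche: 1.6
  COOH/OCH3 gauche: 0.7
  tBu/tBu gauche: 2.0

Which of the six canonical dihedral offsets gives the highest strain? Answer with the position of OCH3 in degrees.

OCH3 at 0° is eclipsed. COOH at 0° is eclipsed with OCH3 at 0° (2.9); H at 120° is eclipsed with tBu at 120° (2.2); tBu at 240° is eclipsed with CH3 at 240° (4.7). Total 9.8 kcal/mol.
OCH3 at 60° is staggered. COOH at 0° is gauche with OCH3 at 60° (0.7); COOH at 0° is gauche with CH3 at 300° (1.0); tBu at 240° is gauche with tBu at 180° (2.0); tBu at 240° is gauche with CH3 at 300° (1.5). Total 5.2 kcal/mol.
OCH3 at 120° is eclipsed. COOH at 0° is eclipsed with CH3 at 0° (2.8); H at 120° is eclipsed with OCH3 at 120° (1.7); tBu at 240° is eclipsed with tBu at 240° (6.0). Total 10.5 kcal/mol.
OCH3 at 180° is staggered. COOH at 0° is gauche with tBu at 300° (1.6); COOH at 0° is gauche with CH3 at 60° (1.0); tBu at 240° is gauche with OCH3 at 180° (1.3); tBu at 240° is gauche with tBu at 300° (2.0). Total 5.9 kcal/mol.
OCH3 at 240° is eclipsed. COOH at 0° is eclipsed with tBu at 0° (5.0); H at 120° is eclipsed with CH3 at 120° (1.7); tBu at 240° is eclipsed with OCH3 at 240° (3.7). Total 10.4 kcal/mol.
OCH3 at 300° is staggered. COOH at 0° is gauche with OCH3 at 300° (0.7); COOH at 0° is gauche with tBu at 60° (1.6); tBu at 240° is gauche with OCH3 at 300° (1.3); tBu at 240° is gauche with CH3 at 180° (1.5). Total 5.1 kcal/mol.
The maximum (10.5 kcal/mol) occurs with OCH3 at 120°.

120°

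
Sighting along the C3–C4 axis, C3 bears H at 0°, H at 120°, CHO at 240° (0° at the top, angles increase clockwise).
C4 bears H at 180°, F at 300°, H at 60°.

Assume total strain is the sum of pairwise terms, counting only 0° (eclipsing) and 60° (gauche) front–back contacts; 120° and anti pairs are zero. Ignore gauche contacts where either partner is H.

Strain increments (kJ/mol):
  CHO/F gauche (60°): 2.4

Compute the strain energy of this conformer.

This conformer (staggered): CHO–F gauche; 2.4 = 2.4 kJ/mol.

2.4 kJ/mol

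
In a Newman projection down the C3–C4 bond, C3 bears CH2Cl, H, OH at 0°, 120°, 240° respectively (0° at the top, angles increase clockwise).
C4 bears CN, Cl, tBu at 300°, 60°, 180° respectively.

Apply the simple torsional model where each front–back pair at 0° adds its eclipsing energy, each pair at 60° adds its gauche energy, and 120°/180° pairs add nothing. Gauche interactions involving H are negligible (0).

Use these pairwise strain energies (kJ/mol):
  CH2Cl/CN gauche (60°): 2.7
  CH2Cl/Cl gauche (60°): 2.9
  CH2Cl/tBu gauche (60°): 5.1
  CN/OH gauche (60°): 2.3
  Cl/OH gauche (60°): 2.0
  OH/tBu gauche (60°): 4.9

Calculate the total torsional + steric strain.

12.8 kJ/mol

This conformer (staggered): CH2Cl(0°)/CN(300°) gauche 2.7; CH2Cl(0°)/Cl(60°) gauche 2.9; OH(240°)/CN(300°) gauche 2.3; OH(240°)/tBu(180°) gauche 4.9 → 12.8 kJ/mol.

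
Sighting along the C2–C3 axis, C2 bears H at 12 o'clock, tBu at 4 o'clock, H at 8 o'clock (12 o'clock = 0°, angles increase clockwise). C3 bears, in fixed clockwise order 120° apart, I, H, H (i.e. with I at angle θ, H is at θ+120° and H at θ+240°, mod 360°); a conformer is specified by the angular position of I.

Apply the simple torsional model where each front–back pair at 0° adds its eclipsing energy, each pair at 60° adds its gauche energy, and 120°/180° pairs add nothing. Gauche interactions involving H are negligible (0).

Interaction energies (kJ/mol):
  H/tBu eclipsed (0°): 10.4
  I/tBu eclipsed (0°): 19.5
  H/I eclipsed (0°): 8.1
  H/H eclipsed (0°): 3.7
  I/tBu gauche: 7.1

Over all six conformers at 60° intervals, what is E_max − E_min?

I at 0° is eclipsed. H at 0° is eclipsed with I at 0° (8.1); tBu at 120° is eclipsed with H at 120° (10.4); H at 240° is eclipsed with H at 240° (3.7). Total 22.2 kJ/mol.
I at 60° is staggered. tBu at 120° is gauche with I at 60° (7.1). Total 7.1 kJ/mol.
I at 120° is eclipsed. H at 0° is eclipsed with H at 0° (3.7); tBu at 120° is eclipsed with I at 120° (19.5); H at 240° is eclipsed with H at 240° (3.7). Total 26.9 kJ/mol.
I at 180° is staggered. tBu at 120° is gauche with I at 180° (7.1). Total 7.1 kJ/mol.
I at 240° is eclipsed. H at 0° is eclipsed with H at 0° (3.7); tBu at 120° is eclipsed with H at 120° (10.4); H at 240° is eclipsed with I at 240° (8.1). Total 22.2 kJ/mol.
I at 300° (staggered): no non-H gauche contacts → 0.0 kJ/mol.
Max at 120° (26.9 kJ/mol), min at 300° (0.0 kJ/mol); barrier = 26.9 kJ/mol.

26.9 kJ/mol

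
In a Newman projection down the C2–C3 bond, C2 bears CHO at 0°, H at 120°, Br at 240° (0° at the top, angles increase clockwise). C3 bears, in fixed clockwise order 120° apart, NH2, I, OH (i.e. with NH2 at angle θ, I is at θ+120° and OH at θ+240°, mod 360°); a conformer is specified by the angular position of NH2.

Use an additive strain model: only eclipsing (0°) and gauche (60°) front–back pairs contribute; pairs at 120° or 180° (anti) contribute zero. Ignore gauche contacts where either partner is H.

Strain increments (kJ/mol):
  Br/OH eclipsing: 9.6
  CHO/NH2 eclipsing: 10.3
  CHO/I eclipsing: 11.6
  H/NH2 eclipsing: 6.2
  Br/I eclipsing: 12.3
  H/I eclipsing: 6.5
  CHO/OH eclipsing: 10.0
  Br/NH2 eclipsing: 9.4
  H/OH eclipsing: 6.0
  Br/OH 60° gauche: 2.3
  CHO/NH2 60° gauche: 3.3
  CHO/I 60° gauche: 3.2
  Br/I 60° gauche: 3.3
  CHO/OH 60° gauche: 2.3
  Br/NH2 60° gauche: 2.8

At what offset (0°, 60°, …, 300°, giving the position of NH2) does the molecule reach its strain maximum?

120°

NH2 at 0° (eclipsed): CHO–NH2 eclipsed, H–I eclipsed, Br–OH eclipsed; 10.3 + 6.5 + 9.6 = 26.4 kJ/mol.
NH2 at 60° (staggered): CHO–NH2 gauche, CHO–OH gauche, Br–I gauche, Br–OH gauche; 3.3 + 2.3 + 3.3 + 2.3 = 11.2 kJ/mol.
NH2 at 120° (eclipsed): CHO–OH eclipsed, H–NH2 eclipsed, Br–I eclipsed; 10.0 + 6.2 + 12.3 = 28.5 kJ/mol.
NH2 at 180° (staggered): CHO–I gauche, CHO–OH gauche, Br–NH2 gauche, Br–I gauche; 3.2 + 2.3 + 2.8 + 3.3 = 11.6 kJ/mol.
NH2 at 240° (eclipsed): CHO–I eclipsed, H–OH eclipsed, Br–NH2 eclipsed; 11.6 + 6.0 + 9.4 = 27.0 kJ/mol.
NH2 at 300° (staggered): CHO–NH2 gauche, CHO–I gauche, Br–NH2 gauche, Br–OH gauche; 3.3 + 3.2 + 2.8 + 2.3 = 11.6 kJ/mol.
The maximum (28.5 kJ/mol) occurs with NH2 at 120°.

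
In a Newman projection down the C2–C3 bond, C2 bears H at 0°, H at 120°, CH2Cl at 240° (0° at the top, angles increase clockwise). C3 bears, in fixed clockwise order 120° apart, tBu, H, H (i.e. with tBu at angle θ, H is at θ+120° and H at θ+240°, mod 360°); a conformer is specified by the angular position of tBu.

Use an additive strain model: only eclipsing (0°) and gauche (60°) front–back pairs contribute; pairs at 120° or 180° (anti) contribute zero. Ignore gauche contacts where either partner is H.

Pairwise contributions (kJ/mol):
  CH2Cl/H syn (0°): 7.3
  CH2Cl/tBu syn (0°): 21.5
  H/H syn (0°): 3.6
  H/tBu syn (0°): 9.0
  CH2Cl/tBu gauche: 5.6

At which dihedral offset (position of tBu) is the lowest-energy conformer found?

60°

tBu at 0° is eclipsed. H at 0° is eclipsed with tBu at 0° (9.0); H at 120° is eclipsed with H at 120° (3.6); CH2Cl at 240° is eclipsed with H at 240° (7.3). Total 19.9 kJ/mol.
tBu at 60° (staggered): no non-H gauche contacts → 0.0 kJ/mol.
tBu at 120° is eclipsed. H at 0° is eclipsed with H at 0° (3.6); H at 120° is eclipsed with tBu at 120° (9.0); CH2Cl at 240° is eclipsed with H at 240° (7.3). Total 19.9 kJ/mol.
tBu at 180° is staggered. CH2Cl at 240° is gauche with tBu at 180° (5.6). Total 5.6 kJ/mol.
tBu at 240° is eclipsed. H at 0° is eclipsed with H at 0° (3.6); H at 120° is eclipsed with H at 120° (3.6); CH2Cl at 240° is eclipsed with tBu at 240° (21.5). Total 28.7 kJ/mol.
tBu at 300° is staggered. CH2Cl at 240° is gauche with tBu at 300° (5.6). Total 5.6 kJ/mol.
The minimum (0.0 kJ/mol) occurs with tBu at 60°.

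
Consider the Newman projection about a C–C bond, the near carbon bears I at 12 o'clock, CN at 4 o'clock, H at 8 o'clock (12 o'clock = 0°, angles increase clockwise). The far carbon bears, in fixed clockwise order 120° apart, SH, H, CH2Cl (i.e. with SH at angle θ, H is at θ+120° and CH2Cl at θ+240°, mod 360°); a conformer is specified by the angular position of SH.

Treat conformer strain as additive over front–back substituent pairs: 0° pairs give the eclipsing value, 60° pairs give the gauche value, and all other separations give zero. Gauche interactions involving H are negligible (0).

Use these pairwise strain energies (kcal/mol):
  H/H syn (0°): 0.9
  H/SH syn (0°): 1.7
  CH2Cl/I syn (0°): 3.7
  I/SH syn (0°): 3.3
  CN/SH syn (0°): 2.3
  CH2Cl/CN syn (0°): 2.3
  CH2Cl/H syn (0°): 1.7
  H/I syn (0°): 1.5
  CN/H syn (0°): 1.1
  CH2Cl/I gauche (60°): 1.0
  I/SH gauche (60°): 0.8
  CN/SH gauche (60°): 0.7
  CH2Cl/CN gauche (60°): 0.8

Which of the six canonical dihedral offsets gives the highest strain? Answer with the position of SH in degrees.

120°

SH at 0° (eclipsed): I(0°)/SH(0°) eclipsed 3.3; CN(120°)/H(120°) eclipsed 1.1; H(240°)/CH2Cl(240°) eclipsed 1.7 → 6.1 kcal/mol.
SH at 60° (staggered): I(0°)/SH(60°) gauche 0.8; I(0°)/CH2Cl(300°) gauche 1.0; CN(120°)/SH(60°) gauche 0.7 → 2.5 kcal/mol.
SH at 120° (eclipsed): I(0°)/CH2Cl(0°) eclipsed 3.7; CN(120°)/SH(120°) eclipsed 2.3; H(240°)/H(240°) eclipsed 0.9 → 6.9 kcal/mol.
SH at 180° (staggered): I(0°)/CH2Cl(60°) gauche 1.0; CN(120°)/SH(180°) gauche 0.7; CN(120°)/CH2Cl(60°) gauche 0.8 → 2.5 kcal/mol.
SH at 240° (eclipsed): I(0°)/H(0°) eclipsed 1.5; CN(120°)/CH2Cl(120°) eclipsed 2.3; H(240°)/SH(240°) eclipsed 1.7 → 5.5 kcal/mol.
SH at 300° (staggered): I(0°)/SH(300°) gauche 0.8; CN(120°)/CH2Cl(180°) gauche 0.8 → 1.6 kcal/mol.
The maximum (6.9 kcal/mol) occurs with SH at 120°.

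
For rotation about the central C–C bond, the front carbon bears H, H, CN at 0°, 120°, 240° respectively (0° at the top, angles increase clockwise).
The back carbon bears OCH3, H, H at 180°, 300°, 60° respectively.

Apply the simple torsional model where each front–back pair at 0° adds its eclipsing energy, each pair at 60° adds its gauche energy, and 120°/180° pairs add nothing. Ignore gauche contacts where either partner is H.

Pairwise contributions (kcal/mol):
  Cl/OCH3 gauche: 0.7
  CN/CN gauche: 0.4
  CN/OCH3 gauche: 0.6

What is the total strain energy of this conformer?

This conformer (staggered): CN(240°)/OCH3(180°) gauche 0.6 → 0.6 kcal/mol.

0.6 kcal/mol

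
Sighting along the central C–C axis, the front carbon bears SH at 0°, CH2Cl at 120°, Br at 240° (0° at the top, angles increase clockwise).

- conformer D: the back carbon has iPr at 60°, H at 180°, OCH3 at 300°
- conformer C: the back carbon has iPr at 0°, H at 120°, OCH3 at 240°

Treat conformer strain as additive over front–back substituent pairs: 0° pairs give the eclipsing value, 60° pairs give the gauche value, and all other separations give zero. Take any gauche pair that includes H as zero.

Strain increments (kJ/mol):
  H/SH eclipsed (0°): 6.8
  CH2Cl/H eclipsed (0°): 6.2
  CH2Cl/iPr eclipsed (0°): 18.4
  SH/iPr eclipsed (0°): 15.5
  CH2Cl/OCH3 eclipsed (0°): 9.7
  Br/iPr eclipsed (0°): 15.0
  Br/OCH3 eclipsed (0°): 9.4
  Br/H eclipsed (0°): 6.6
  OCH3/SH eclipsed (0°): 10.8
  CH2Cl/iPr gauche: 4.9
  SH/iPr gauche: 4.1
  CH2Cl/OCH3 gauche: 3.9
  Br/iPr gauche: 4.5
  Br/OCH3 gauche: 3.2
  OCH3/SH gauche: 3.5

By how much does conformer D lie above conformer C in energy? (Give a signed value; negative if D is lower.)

D (staggered): SH–iPr gauche, SH–OCH3 gauche, CH2Cl–iPr gauche, Br–OCH3 gauche; 4.1 + 3.5 + 4.9 + 3.2 = 15.7 kJ/mol.
C (eclipsed): SH–iPr eclipsed, CH2Cl–H eclipsed, Br–OCH3 eclipsed; 15.5 + 6.2 + 9.4 = 31.1 kJ/mol.
E(D) − E(C) = 15.7 − 31.1 = -15.4 kJ/mol.

-15.4 kJ/mol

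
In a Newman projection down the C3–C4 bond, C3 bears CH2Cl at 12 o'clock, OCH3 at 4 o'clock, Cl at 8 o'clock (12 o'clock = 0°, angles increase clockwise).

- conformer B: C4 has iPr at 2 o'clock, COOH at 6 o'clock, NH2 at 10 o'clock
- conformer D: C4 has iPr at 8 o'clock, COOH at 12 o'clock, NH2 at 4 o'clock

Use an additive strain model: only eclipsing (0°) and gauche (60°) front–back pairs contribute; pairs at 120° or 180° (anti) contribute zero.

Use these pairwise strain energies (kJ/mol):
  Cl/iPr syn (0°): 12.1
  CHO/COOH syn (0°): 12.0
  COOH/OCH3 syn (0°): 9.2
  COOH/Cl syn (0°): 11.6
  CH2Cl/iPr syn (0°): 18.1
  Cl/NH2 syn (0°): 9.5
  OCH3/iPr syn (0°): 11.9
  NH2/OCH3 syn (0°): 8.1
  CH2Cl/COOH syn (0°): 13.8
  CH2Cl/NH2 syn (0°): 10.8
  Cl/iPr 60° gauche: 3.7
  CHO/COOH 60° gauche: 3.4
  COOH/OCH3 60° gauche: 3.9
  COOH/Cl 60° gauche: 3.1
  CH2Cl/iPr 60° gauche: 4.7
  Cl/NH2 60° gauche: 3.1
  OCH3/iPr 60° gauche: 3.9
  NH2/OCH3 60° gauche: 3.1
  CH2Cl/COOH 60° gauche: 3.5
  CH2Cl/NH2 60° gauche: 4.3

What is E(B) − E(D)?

B is staggered. CH2Cl at 0° is gauche with iPr at 60° (4.7); CH2Cl at 0° is gauche with NH2 at 300° (4.3); OCH3 at 120° is gauche with iPr at 60° (3.9); OCH3 at 120° is gauche with COOH at 180° (3.9); Cl at 240° is gauche with COOH at 180° (3.1); Cl at 240° is gauche with NH2 at 300° (3.1). Total 23.0 kJ/mol.
D is eclipsed. CH2Cl at 0° is eclipsed with COOH at 0° (13.8); OCH3 at 120° is eclipsed with NH2 at 120° (8.1); Cl at 240° is eclipsed with iPr at 240° (12.1). Total 34.0 kJ/mol.
E(B) − E(D) = 23.0 − 34.0 = -11.0 kJ/mol.

-11.0 kJ/mol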